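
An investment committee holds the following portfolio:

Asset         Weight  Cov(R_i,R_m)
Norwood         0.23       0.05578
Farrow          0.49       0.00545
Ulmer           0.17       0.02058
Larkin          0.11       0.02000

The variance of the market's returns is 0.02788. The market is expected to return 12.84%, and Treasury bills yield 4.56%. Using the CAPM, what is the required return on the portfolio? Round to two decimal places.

10.86%

β_Norwood = 0.05578 / 0.02788 = 2.0007
β_Farrow = 0.00545 / 0.02788 = 0.1955
β_Ulmer = 0.02058 / 0.02788 = 0.7382
β_Larkin = 0.02000 / 0.02788 = 0.7174
β_P = Σ w_i β_i = 0.23×2.0007 + 0.49×0.1955 + 0.17×0.7382 + 0.11×0.7174 = 0.7604
MRP = 12.84% − 4.56% = 8.28%
E(R_P) = R_f + β_P × MRP = 4.56% + 0.7604 × 8.28% = 10.86%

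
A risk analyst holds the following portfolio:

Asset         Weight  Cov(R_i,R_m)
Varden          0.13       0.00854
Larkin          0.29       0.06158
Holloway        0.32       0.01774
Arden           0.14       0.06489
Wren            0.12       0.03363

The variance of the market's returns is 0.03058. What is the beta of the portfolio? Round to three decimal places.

β_Varden = 0.00854 / 0.03058 = 0.2793
β_Larkin = 0.06158 / 0.03058 = 2.0137
β_Holloway = 0.01774 / 0.03058 = 0.5801
β_Arden = 0.06489 / 0.03058 = 2.1220
β_Wren = 0.03363 / 0.03058 = 1.0997
β_P = Σ w_i β_i = 0.13×0.2793 + 0.29×2.0137 + 0.32×0.5801 + 0.14×2.1220 + 0.12×1.0997 = 1.2350

1.235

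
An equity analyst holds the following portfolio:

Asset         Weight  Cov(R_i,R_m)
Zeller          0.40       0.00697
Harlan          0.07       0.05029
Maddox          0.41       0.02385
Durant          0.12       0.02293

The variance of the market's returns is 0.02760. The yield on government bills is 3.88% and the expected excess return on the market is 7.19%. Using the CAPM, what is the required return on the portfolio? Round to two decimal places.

8.79%

β_Zeller = 0.00697 / 0.02760 = 0.2525
β_Harlan = 0.05029 / 0.02760 = 1.8221
β_Maddox = 0.02385 / 0.02760 = 0.8641
β_Durant = 0.02293 / 0.02760 = 0.8308
β_P = Σ w_i β_i = 0.40×0.2525 + 0.07×1.8221 + 0.41×0.8641 + 0.12×0.8308 = 0.6825
E(R_P) = R_f + β_P × MRP = 3.88% + 0.6825 × 7.19% = 8.79%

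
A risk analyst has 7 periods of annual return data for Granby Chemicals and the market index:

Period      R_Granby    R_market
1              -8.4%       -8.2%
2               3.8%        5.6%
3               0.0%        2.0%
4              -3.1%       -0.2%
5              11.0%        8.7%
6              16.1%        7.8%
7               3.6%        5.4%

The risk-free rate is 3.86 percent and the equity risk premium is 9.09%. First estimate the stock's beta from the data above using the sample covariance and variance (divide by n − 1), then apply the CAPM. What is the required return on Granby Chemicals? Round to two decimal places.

Mean R_i = (-8.4 + 3.8 + 0.0 − 3.1 + 11.0 + 16.1 + 3.6) / 7 = 3.2857%
Mean R_m = (-8.2 + 5.6 + 2.0 − 0.2 + 8.7 + 7.8 + 5.4) / 7 = 3.0143%
Σ(R_i − R̄_i)(R_m − R̄_m) = 262.1714  ⇒  Cov = 262.1714 / 6 = 43.6952
Σ(R_m − R̄_m)² = 204.7286  ⇒  Var(R_m) = 204.7286 / 6 = 34.1214
β = Cov / Var(R_m) = 43.6952 / 34.1214 = 1.2806
E(R) = R_f + β × MRP = 3.86% + 1.2806 × 9.09% = 15.50%

15.50%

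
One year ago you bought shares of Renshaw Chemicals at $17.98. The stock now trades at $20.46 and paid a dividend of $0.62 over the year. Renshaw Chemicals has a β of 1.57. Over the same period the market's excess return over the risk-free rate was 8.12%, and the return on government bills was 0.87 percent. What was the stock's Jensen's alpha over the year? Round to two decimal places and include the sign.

+3.62%

Realised HPR = (P1 + D1 − P0) / P0 = (20.46 + 0.62 − 17.98) / 17.98 = 3.10 / 17.98 = 17.2414%
CAPM required = R_f + β·MRP = 0.87% + 1.57 × 8.12% = 13.6184%
α = realised − required = 17.2414% − 13.6184% = +3.62%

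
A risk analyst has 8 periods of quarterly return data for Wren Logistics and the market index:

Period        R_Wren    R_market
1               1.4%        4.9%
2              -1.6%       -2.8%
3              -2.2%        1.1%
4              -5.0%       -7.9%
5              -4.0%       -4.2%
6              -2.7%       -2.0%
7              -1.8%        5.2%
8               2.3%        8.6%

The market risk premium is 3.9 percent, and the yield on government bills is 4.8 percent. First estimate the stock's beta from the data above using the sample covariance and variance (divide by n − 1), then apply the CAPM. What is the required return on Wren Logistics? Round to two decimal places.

Mean R_i = (1.4 − 1.6 − 2.2 − 5.0 − 4.0 − 2.7 − 1.8 + 2.3) / 8 = -1.7000%
Mean R_m = (4.9 − 2.8 + 1.1 − 7.9 − 4.2 − 2.0 + 5.2 + 8.6) / 8 = 0.3625%
Σ(R_i − R̄_i)(R_m − R̄_m) = 85.9700  ⇒  Cov = 85.9700 / 7 = 12.2814
Σ(R_m − R̄_m)² = 217.0588  ⇒  Var(R_m) = 217.0588 / 7 = 31.0084
β = Cov / Var(R_m) = 12.2814 / 31.0084 = 0.3961
E(R) = R_f + β × MRP = 4.8% + 0.3961 × 3.9% = 6.34%

6.34%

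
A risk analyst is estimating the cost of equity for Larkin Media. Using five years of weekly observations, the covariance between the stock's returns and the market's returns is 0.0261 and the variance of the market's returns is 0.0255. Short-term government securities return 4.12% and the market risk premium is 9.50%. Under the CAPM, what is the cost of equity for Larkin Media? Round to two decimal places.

13.84%

β = Cov(R_i, R_m) / Var(R_m) = 0.0261 / 0.0255 = 1.0235
E(R) = R_f + β × MRP = 4.12% + 1.0235 × 9.50% = 13.84%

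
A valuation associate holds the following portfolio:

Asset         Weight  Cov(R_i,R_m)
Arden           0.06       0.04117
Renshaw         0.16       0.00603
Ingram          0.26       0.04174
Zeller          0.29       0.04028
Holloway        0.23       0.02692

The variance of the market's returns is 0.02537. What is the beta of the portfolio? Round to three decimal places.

1.268

β_Arden = 0.04117 / 0.02537 = 1.6228
β_Renshaw = 0.00603 / 0.02537 = 0.2377
β_Ingram = 0.04174 / 0.02537 = 1.6453
β_Zeller = 0.04028 / 0.02537 = 1.5877
β_Holloway = 0.02692 / 0.02537 = 1.0611
β_P = Σ w_i β_i = 0.06×1.6228 + 0.16×0.2377 + 0.26×1.6453 + 0.29×1.5877 + 0.23×1.0611 = 1.2677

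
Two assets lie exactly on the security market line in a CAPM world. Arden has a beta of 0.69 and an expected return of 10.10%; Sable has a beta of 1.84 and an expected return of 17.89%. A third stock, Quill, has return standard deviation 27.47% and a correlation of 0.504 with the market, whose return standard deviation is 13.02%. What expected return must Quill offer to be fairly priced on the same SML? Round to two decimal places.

12.63%

MRP = (17.89% − 10.10%) / (1.84 − 0.69) = 6.7739%
R_f = 10.10% − 0.69 × 6.7739% = 5.4260%
β_Quill = ρ·σ_i/σ_m = 0.504 × 27.47 / 13.02 = 1.0634
E(R_Quill) = R_f + β × MRP = 5.4260% + 1.0634 × 6.7739% = 12.63%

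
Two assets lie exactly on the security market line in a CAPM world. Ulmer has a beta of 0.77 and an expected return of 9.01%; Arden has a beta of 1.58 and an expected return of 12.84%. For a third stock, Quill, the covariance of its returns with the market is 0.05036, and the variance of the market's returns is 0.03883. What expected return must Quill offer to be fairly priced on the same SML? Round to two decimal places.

MRP = (12.84% − 9.01%) / (1.58 − 0.77) = 4.7284%
R_f = 9.01% − 0.77 × 4.7284% = 5.3691%
β_Quill = Cov / Var(R_m) = 0.05036 / 0.03883 = 1.2969
E(R_Quill) = R_f + β × MRP = 5.3691% + 1.2969 × 4.7284% = 11.50%

11.50%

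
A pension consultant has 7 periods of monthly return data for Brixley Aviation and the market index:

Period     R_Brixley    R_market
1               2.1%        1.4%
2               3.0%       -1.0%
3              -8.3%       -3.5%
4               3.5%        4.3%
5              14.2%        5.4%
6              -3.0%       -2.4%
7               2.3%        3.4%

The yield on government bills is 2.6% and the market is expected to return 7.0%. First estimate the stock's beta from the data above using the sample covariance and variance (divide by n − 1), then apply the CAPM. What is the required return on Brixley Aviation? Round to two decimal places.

Mean R_i = (2.1 + 3.0 − 8.3 + 3.5 + 14.2 − 3.0 + 2.3) / 7 = 1.9714%
Mean R_m = (1.4 − 1.0 − 3.5 + 4.3 + 5.4 − 2.4 + 3.4) / 7 = 1.0857%
Σ(R_i − R̄_i)(R_m − R̄_m) = 120.7571  ⇒  Cov = 120.7571 / 6 = 20.1262
Σ(R_m − R̄_m)² = 71.9286  ⇒  Var(R_m) = 71.9286 / 6 = 11.9881
β = Cov / Var(R_m) = 20.1262 / 11.9881 = 1.6788
MRP = 7.0% − 2.6% = 4.40%
E(R) = R_f + β × MRP = 2.6% + 1.6788 × 4.4% = 9.99%

9.99%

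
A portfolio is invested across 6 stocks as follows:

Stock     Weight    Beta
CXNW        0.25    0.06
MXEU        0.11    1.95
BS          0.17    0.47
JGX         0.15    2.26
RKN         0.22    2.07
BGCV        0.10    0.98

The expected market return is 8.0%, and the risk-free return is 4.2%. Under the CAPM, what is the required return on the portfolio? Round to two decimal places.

β_P = Σ w_i β_i = 0.25×0.06 + 0.11×1.95 + 0.17×0.47 + 0.15×2.26 + 0.22×2.07 + 0.10×0.98 = 1.2018
MRP = 8.0% − 4.2% = 3.80%
E(R_P) = R_f + β_P × MRP = 4.2% + 1.2018 × 3.8% = 8.77%

8.77%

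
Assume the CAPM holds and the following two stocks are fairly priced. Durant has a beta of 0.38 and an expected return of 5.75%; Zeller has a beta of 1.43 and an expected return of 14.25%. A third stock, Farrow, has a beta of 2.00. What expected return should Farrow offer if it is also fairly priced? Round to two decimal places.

18.86%

MRP (SML slope) = (14.25% − 5.75%) / (1.43 − 0.38) = 8.50% / 1.05 = 8.0952%
R_f (intercept) = 5.75% − 0.38 × 8.0952% = 2.6738%
E(R_Farrow) = R_f + β × MRP = 2.6738% + 2.00 × 8.0952% = 18.86%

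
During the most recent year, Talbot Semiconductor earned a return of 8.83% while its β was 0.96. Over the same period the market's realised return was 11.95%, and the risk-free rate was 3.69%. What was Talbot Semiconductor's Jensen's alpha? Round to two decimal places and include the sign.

Market excess return = 11.95% − 3.69% = 8.26%
CAPM benchmark = R_f + β(R_m − R_f) = 3.69% + 0.96 × 8.26% = 11.6196%
α = actual − benchmark = 8.83% − 11.6196% = -2.79%

-2.79%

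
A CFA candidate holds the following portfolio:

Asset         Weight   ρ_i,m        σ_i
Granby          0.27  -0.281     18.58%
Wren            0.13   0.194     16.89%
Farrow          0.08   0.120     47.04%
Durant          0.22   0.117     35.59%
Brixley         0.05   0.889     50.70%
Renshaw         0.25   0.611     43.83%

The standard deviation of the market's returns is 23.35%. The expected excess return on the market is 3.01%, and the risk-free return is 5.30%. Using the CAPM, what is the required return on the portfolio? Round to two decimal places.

6.50%

β_Granby = -0.281 × 18.58% / 23.35% = -0.2236
β_Wren = 0.194 × 16.89% / 23.35% = 0.1403
β_Farrow = 0.120 × 47.04% / 23.35% = 0.2417
β_Durant = 0.117 × 35.59% / 23.35% = 0.1783
β_Brixley = 0.889 × 50.70% / 23.35% = 1.9303
β_Renshaw = 0.611 × 43.83% / 23.35% = 1.1469
β_P = Σ w_i β_i = 0.27×-0.2236 + 0.13×0.1403 + 0.08×0.2417 + 0.22×0.1783 + 0.05×1.9303 + 0.25×1.1469 = 0.3997
E(R_P) = R_f + β_P × MRP = 5.30% + 0.3997 × 3.01% = 6.50%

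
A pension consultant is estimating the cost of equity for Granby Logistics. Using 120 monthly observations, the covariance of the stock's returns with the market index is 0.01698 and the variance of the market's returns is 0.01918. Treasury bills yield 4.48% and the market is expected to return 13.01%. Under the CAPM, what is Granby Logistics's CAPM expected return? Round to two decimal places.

12.03%

β = Cov(R_i, R_m) / Var(R_m) = 0.01698 / 0.01918 = 0.8853
MRP = 13.01% − 4.48% = 8.53%
E(R) = R_f + β × MRP = 4.48% + 0.8853 × 8.53% = 12.03%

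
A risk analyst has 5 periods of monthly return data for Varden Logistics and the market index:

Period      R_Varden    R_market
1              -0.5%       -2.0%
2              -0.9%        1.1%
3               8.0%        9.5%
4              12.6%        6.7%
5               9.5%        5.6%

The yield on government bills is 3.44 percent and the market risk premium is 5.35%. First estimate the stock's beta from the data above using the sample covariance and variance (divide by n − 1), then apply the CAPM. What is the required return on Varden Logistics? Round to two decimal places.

9.38%

Mean R_i = (-0.5 − 0.9 + 8.0 + 12.6 + 9.5) / 5 = 5.7400%
Mean R_m = (-2.0 + 1.1 + 9.5 + 6.7 + 5.6) / 5 = 4.1800%
Σ(R_i − R̄_i)(R_m − R̄_m) = 93.6640  ⇒  Cov = 93.6640 / 4 = 23.4160
Σ(R_m − R̄_m)² = 84.3480  ⇒  Var(R_m) = 84.3480 / 4 = 21.0870
β = Cov / Var(R_m) = 23.4160 / 21.0870 = 1.1104
E(R) = R_f + β × MRP = 3.44% + 1.1104 × 5.35% = 9.38%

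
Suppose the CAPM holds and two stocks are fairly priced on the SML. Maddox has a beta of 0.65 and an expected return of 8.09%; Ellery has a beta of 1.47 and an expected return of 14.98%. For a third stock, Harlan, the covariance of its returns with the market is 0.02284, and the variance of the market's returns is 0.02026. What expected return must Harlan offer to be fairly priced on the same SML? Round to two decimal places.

MRP = (14.98% − 8.09%) / (1.47 − 0.65) = 8.4024%
R_f = 8.09% − 0.65 × 8.4024% = 2.6284%
β_Harlan = Cov / Var(R_m) = 0.02284 / 0.02026 = 1.1273
E(R_Harlan) = R_f + β × MRP = 2.6284% + 1.1273 × 8.4024% = 12.10%

12.10%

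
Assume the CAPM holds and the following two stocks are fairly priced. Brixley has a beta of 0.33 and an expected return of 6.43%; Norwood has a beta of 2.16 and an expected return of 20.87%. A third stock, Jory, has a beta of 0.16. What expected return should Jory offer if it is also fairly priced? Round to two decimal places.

MRP (SML slope) = (20.87% − 6.43%) / (2.16 − 0.33) = 14.44% / 1.83 = 7.8907%
R_f (intercept) = 6.43% − 0.33 × 7.8907% = 3.8261%
E(R_Jory) = R_f + β × MRP = 3.8261% + 0.16 × 7.8907% = 5.09%

5.09%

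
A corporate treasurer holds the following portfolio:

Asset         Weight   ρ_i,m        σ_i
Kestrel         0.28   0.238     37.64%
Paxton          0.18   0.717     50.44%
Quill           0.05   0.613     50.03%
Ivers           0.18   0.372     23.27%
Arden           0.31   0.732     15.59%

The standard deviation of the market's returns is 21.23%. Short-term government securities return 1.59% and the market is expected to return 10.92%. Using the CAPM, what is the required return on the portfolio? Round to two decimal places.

β_Kestrel = 0.238 × 37.64% / 21.23% = 0.4220
β_Paxton = 0.717 × 50.44% / 21.23% = 1.7035
β_Quill = 0.613 × 50.03% / 21.23% = 1.4446
β_Ivers = 0.372 × 23.27% / 21.23% = 0.4077
β_Arden = 0.732 × 15.59% / 21.23% = 0.5375
β_P = Σ w_i β_i = 0.28×0.4220 + 0.18×1.7035 + 0.05×1.4446 + 0.18×0.4077 + 0.31×0.5375 = 0.7370
MRP = 10.92% − 1.59% = 9.33%
E(R_P) = R_f + β_P × MRP = 1.59% + 0.7370 × 9.33% = 8.47%

8.47%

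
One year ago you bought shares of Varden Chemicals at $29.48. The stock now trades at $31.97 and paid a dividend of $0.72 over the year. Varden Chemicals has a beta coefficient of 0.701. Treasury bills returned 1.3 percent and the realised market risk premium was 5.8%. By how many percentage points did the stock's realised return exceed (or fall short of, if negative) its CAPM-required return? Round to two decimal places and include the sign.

+5.52%

Realised HPR = (P1 + D1 − P0) / P0 = (31.97 + 0.72 − 29.48) / 29.48 = 3.21 / 29.48 = 10.8887%
CAPM required = R_f + β·MRP = 1.3% + 0.701 × 5.8% = 5.3658%
α = realised − required = 10.8887% − 5.3658% = +5.52%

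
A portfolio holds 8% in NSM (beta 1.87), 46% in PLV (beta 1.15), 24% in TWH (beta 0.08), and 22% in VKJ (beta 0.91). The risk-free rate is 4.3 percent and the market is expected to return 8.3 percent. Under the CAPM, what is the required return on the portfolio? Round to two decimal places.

7.89%

β_P = Σ w_i β_i = 0.08×1.87 + 0.46×1.15 + 0.24×0.08 + 0.22×0.91 = 0.8980
MRP = 8.3% − 4.3% = 4.00%
E(R_P) = R_f + β_P × MRP = 4.3% + 0.8980 × 4.0% = 7.89%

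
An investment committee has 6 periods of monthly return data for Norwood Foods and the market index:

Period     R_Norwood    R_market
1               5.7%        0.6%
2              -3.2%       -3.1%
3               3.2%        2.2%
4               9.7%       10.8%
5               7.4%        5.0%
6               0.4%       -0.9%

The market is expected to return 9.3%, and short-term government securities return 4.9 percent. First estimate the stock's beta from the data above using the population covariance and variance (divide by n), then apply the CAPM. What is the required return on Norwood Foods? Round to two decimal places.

Mean R_i = (5.7 − 3.2 + 3.2 + 9.7 + 7.4 + 0.4) / 6 = 3.8667%
Mean R_m = (0.6 − 3.1 + 2.2 + 10.8 + 5.0 − 0.9) / 6 = 2.4333%
Σ(R_i − R̄_i)(R_m − R̄_m) = 105.3267  ⇒  Cov = 105.3267 / 6 = 17.5545
Σ(R_m − R̄_m)² = 121.7333  ⇒  Var(R_m) = 121.7333 / 6 = 20.2889
β = Cov / Var(R_m) = 17.5545 / 20.2889 = 0.8652
MRP = 9.3% − 4.9% = 4.40%
E(R) = R_f + β × MRP = 4.9% + 0.8652 × 4.4% = 8.71%

8.71%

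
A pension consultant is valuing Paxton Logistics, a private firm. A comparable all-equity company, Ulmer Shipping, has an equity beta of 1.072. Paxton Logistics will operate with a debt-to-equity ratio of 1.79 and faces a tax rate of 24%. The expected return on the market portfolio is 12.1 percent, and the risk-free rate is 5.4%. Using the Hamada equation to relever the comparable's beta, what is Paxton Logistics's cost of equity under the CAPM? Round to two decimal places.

22.35%

β_L = β_U × [1 + (1 − t)(D/E)] = 1.072 × [1 + (1 − 0.24) × 1.79]
    = 1.072 × [1 + 0.76 × 1.79] = 1.072 × 2.3604 = 2.5303
MRP = 12.1% − 5.4% = 6.70%
E(R) = R_f + β_L × MRP = 5.4% + 2.5303 × 6.7% = 22.35%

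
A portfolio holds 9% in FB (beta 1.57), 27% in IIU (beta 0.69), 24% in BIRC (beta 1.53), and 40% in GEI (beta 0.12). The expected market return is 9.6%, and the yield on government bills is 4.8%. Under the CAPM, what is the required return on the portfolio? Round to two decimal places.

8.37%

β_P = Σ w_i β_i = 0.09×1.57 + 0.27×0.69 + 0.24×1.53 + 0.40×0.12 = 0.7428
MRP = 9.6% − 4.8% = 4.80%
E(R_P) = R_f + β_P × MRP = 4.8% + 0.7428 × 4.8% = 8.37%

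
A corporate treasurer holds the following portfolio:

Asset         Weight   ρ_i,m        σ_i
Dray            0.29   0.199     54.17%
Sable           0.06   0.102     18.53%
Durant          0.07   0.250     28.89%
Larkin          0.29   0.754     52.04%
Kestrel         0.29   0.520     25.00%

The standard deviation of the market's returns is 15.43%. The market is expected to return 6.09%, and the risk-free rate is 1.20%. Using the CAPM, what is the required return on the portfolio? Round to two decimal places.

7.19%

β_Dray = 0.199 × 54.17% / 15.43% = 0.6986
β_Sable = 0.102 × 18.53% / 15.43% = 0.1225
β_Durant = 0.250 × 28.89% / 15.43% = 0.4681
β_Larkin = 0.754 × 52.04% / 15.43% = 2.5430
β_Kestrel = 0.520 × 25.00% / 15.43% = 0.8425
β_P = Σ w_i β_i = 0.29×0.6986 + 0.06×0.1225 + 0.07×0.4681 + 0.29×2.5430 + 0.29×0.8425 = 1.2245
MRP = 6.09% − 1.20% = 4.89%
E(R_P) = R_f + β_P × MRP = 1.20% + 1.2245 × 4.89% = 7.19%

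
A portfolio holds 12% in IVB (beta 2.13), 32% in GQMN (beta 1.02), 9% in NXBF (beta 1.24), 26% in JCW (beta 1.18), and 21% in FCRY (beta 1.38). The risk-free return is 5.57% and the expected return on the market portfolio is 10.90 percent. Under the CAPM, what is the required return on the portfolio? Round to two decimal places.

12.45%

β_P = Σ w_i β_i = 0.12×2.13 + 0.32×1.02 + 0.09×1.24 + 0.26×1.18 + 0.21×1.38 = 1.2902
MRP = 10.90% − 5.57% = 5.33%
E(R_P) = R_f + β_P × MRP = 5.57% + 1.2902 × 5.33% = 12.45%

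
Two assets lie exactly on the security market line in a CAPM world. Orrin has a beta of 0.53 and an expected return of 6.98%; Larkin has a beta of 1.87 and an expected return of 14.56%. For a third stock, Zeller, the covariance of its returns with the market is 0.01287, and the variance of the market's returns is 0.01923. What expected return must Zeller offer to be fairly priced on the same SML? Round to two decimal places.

7.77%

MRP = (14.56% − 6.98%) / (1.87 − 0.53) = 5.6567%
R_f = 6.98% − 0.53 × 5.6567% = 3.9819%
β_Zeller = Cov / Var(R_m) = 0.01287 / 0.01923 = 0.6693
E(R_Zeller) = R_f + β × MRP = 3.9819% + 0.6693 × 5.6567% = 7.77%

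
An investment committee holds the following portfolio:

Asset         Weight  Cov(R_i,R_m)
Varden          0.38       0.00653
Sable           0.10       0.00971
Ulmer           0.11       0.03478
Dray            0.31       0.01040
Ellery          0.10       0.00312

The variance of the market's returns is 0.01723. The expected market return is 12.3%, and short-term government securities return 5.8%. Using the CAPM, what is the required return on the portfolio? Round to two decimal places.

9.88%

β_Varden = 0.00653 / 0.01723 = 0.3790
β_Sable = 0.00971 / 0.01723 = 0.5636
β_Ulmer = 0.03478 / 0.01723 = 2.0186
β_Dray = 0.01040 / 0.01723 = 0.6036
β_Ellery = 0.00312 / 0.01723 = 0.1811
β_P = Σ w_i β_i = 0.38×0.3790 + 0.10×0.5636 + 0.11×2.0186 + 0.31×0.6036 + 0.10×0.1811 = 0.6277
MRP = 12.3% − 5.8% = 6.50%
E(R_P) = R_f + β_P × MRP = 5.8% + 0.6277 × 6.5% = 9.88%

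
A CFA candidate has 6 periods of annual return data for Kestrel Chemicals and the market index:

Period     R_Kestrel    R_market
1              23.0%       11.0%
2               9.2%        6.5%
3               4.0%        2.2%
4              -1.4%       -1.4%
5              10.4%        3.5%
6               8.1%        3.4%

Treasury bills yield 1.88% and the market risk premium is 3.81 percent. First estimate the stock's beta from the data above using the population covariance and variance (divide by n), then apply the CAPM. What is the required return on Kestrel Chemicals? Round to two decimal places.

8.96%

Mean R_i = (23.0 + 9.2 + 4.0 − 1.4 + 10.4 + 8.1) / 6 = 8.8833%
Mean R_m = (11.0 + 6.5 + 2.2 − 1.4 + 3.5 + 3.4) / 6 = 4.2000%
Σ(R_i − R̄_i)(R_m − R̄_m) = 163.6400  ⇒  Cov = 163.6400 / 6 = 27.2733
Σ(R_m − R̄_m)² = 88.0200  ⇒  Var(R_m) = 88.0200 / 6 = 14.6700
β = Cov / Var(R_m) = 27.2733 / 14.6700 = 1.8591
E(R) = R_f + β × MRP = 1.88% + 1.8591 × 3.81% = 8.96%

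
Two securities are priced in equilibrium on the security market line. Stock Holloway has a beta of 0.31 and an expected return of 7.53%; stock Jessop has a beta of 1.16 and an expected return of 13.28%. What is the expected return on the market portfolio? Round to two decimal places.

12.20%

Both satisfy E(R) = R_f + β·MRP, so the slope of the SML is
MRP = (13.28% − 7.53%) / (1.16 − 0.31) = 5.75% / 0.85 = 6.7647%
R_f = E(R_Holloway) − β_Holloway·MRP = 7.53% − 0.31 × 6.7647% = 5.4329%
E(R_m) = R_f + MRP = 5.4329% + 6.7647% = 12.20%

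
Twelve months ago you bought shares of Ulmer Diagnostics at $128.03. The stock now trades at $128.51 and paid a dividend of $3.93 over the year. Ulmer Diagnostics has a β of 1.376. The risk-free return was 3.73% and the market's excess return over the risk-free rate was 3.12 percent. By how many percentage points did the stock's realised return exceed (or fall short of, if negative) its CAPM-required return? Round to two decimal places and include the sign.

-4.58%

Realised HPR = (P1 + D1 − P0) / P0 = (128.51 + 3.93 − 128.03) / 128.03 = 4.41 / 128.03 = 3.4445%
CAPM required = R_f + β·MRP = 3.73% + 1.376 × 3.12% = 8.02312%
α = realised − required = 3.4445% − 8.02312% = -4.58%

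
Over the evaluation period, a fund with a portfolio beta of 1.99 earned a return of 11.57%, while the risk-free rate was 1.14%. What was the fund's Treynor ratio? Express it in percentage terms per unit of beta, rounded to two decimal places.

Treynor = (R_P − R_f) / β_P = (11.57% − 1.14%) / 1.9900 = 10.43% / 1.9900 = 5.24%

5.24%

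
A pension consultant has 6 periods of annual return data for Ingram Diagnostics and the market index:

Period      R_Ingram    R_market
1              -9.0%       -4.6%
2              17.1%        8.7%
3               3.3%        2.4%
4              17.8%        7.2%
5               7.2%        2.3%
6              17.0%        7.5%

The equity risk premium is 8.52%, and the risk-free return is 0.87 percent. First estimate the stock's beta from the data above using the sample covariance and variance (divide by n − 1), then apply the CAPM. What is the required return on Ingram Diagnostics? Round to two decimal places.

Mean R_i = (-9.0 + 17.1 + 3.3 + 17.8 + 7.2 + 17.0) / 6 = 8.9000%
Mean R_m = (-4.6 + 8.7 + 2.4 + 7.2 + 2.3 + 7.5) / 6 = 3.9167%
Σ(R_i − R̄_i)(R_m − R̄_m) = 261.1600  ⇒  Cov = 261.1600 / 5 = 52.2320
Σ(R_m − R̄_m)² = 123.9483  ⇒  Var(R_m) = 123.9483 / 5 = 24.7897
β = Cov / Var(R_m) = 52.2320 / 24.7897 = 2.1070
E(R) = R_f + β × MRP = 0.87% + 2.1070 × 8.52% = 18.82%

18.82%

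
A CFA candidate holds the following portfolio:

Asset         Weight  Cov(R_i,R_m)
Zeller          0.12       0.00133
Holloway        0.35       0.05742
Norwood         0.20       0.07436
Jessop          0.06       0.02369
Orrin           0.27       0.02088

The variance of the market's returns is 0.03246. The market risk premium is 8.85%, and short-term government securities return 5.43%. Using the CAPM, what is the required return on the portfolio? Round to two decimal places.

16.93%

β_Zeller = 0.00133 / 0.03246 = 0.0410
β_Holloway = 0.05742 / 0.03246 = 1.7689
β_Norwood = 0.07436 / 0.03246 = 2.2908
β_Jessop = 0.02369 / 0.03246 = 0.7298
β_Orrin = 0.02088 / 0.03246 = 0.6433
β_P = Σ w_i β_i = 0.12×0.0410 + 0.35×1.7689 + 0.20×2.2908 + 0.06×0.7298 + 0.27×0.6433 = 1.2997
E(R_P) = R_f + β_P × MRP = 5.43% + 1.2997 × 8.85% = 16.93%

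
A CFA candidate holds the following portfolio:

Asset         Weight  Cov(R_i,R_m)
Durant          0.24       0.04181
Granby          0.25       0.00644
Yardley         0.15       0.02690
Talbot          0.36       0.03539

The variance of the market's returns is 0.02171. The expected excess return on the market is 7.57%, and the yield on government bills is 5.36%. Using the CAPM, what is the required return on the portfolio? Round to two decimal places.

15.27%

β_Durant = 0.04181 / 0.02171 = 1.9258
β_Granby = 0.00644 / 0.02171 = 0.2966
β_Yardley = 0.02690 / 0.02171 = 1.2391
β_Talbot = 0.03539 / 0.02171 = 1.6301
β_P = Σ w_i β_i = 0.24×1.9258 + 0.25×0.2966 + 0.15×1.2391 + 0.36×1.6301 = 1.3090
E(R_P) = R_f + β_P × MRP = 5.36% + 1.3090 × 7.57% = 15.27%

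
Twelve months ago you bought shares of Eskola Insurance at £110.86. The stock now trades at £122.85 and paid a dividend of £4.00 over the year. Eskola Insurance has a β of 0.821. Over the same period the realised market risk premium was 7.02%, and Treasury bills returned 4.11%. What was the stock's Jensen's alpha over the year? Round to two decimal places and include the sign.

Realised HPR = (P1 + D1 − P0) / P0 = (122.85 + 4.00 − 110.86) / 110.86 = 15.99 / 110.86 = 14.4236%
CAPM required = R_f + β·MRP = 4.11% + 0.821 × 7.02% = 9.87342%
α = realised − required = 14.4236% − 9.87342% = +4.55%

+4.55%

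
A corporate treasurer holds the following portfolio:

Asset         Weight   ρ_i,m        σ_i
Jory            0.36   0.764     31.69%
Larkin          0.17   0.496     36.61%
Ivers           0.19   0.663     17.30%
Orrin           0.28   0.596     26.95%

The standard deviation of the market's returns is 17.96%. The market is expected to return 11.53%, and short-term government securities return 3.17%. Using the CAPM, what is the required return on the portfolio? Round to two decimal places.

β_Jory = 0.764 × 31.69% / 17.96% = 1.3481
β_Larkin = 0.496 × 36.61% / 17.96% = 1.0111
β_Ivers = 0.663 × 17.30% / 17.96% = 0.6386
β_Orrin = 0.596 × 26.95% / 17.96% = 0.8943
β_P = Σ w_i β_i = 0.36×1.3481 + 0.17×1.0111 + 0.19×0.6386 + 0.28×0.8943 = 1.0289
MRP = 11.53% − 3.17% = 8.36%
E(R_P) = R_f + β_P × MRP = 3.17% + 1.0289 × 8.36% = 11.77%

11.77%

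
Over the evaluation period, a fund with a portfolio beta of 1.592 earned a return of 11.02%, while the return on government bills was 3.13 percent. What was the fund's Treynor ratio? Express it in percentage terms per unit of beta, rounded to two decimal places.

4.96%

Treynor = (R_P − R_f) / β_P = (11.02% − 3.13%) / 1.5920 = 7.89% / 1.5920 = 4.96%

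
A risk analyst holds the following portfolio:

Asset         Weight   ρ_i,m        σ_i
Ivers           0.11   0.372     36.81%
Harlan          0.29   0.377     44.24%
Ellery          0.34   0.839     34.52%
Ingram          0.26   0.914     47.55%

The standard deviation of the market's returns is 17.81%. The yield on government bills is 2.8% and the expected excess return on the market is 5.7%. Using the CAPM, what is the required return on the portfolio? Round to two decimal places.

β_Ivers = 0.372 × 36.81% / 17.81% = 0.7689
β_Harlan = 0.377 × 44.24% / 17.81% = 0.9365
β_Ellery = 0.839 × 34.52% / 17.81% = 1.6262
β_Ingram = 0.914 × 47.55% / 17.81% = 2.4402
β_P = Σ w_i β_i = 0.11×0.7689 + 0.29×0.9365 + 0.34×1.6262 + 0.26×2.4402 = 1.5435
E(R_P) = R_f + β_P × MRP = 2.8% + 1.5435 × 5.7% = 11.60%

11.60%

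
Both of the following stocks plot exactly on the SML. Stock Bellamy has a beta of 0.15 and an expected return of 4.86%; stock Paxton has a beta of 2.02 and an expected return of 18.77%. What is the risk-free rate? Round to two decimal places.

3.74%

Both satisfy E(R) = R_f + β·MRP, so the slope of the SML is
MRP = (18.77% − 4.86%) / (2.02 − 0.15) = 13.91% / 1.87 = 7.4385%
R_f = E(R_Bellamy) − β_Bellamy·MRP = 4.86% − 0.15 × 7.4385% = 3.7442%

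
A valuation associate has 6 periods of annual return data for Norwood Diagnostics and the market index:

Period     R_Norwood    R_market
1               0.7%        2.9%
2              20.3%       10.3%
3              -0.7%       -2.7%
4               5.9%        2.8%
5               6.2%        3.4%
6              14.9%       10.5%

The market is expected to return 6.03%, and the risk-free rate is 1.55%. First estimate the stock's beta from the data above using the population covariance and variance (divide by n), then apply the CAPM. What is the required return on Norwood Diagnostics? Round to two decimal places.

8.29%

Mean R_i = (0.7 + 20.3 − 0.7 + 5.9 + 6.2 + 14.9) / 6 = 7.8833%
Mean R_m = (2.9 + 10.3 − 2.7 + 2.8 + 3.4 + 10.5) / 6 = 4.5333%
Σ(R_i − R̄_i)(R_m − R̄_m) = 192.6333  ⇒  Cov = 192.6333 / 6 = 32.1056
Σ(R_m − R̄_m)² = 128.1333  ⇒  Var(R_m) = 128.1333 / 6 = 21.3556
β = Cov / Var(R_m) = 32.1056 / 21.3556 = 1.5034
MRP = 6.03% − 1.55% = 4.48%
E(R) = R_f + β × MRP = 1.55% + 1.5034 × 4.48% = 8.29%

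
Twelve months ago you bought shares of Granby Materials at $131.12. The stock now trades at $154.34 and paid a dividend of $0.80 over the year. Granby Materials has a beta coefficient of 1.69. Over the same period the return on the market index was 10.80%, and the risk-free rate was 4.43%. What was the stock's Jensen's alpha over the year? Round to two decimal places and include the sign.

Realised HPR = (P1 + D1 − P0) / P0 = (154.34 + 0.80 − 131.12) / 131.12 = 24.02 / 131.12 = 18.3191%
MRP = 10.80% − 4.43% = 6.37%
CAPM required = R_f + β·MRP = 4.43% + 1.69 × 6.37% = 15.1953%
α = realised − required = 18.3191% − 15.1953% = +3.12%

+3.12%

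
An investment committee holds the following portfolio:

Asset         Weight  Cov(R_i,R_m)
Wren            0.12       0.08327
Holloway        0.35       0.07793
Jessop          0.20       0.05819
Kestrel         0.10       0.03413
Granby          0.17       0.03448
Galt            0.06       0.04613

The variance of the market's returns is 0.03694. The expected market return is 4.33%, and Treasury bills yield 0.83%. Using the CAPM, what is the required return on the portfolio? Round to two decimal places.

β_Wren = 0.08327 / 0.03694 = 2.2542
β_Holloway = 0.07793 / 0.03694 = 2.1096
β_Jessop = 0.05819 / 0.03694 = 1.5753
β_Kestrel = 0.03413 / 0.03694 = 0.9239
β_Granby = 0.03448 / 0.03694 = 0.9334
β_Galt = 0.04613 / 0.03694 = 1.2488
β_P = Σ w_i β_i = 0.12×2.2542 + 0.35×2.1096 + 0.20×1.5753 + 0.10×0.9239 + 0.17×0.9334 + 0.06×1.2488 = 1.6499
MRP = 4.33% − 0.83% = 3.50%
E(R_P) = R_f + β_P × MRP = 0.83% + 1.6499 × 3.50% = 6.60%

6.60%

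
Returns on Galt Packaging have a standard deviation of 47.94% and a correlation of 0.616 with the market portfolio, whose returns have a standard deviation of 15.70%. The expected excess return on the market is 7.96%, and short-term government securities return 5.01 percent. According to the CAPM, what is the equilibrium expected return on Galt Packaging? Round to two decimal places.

β = ρ × σ_i / σ_m = 0.616 × 47.94% / 15.70% = 1.8810
E(R) = 5.01% + 1.8810 × 7.96% = 19.98%

19.98%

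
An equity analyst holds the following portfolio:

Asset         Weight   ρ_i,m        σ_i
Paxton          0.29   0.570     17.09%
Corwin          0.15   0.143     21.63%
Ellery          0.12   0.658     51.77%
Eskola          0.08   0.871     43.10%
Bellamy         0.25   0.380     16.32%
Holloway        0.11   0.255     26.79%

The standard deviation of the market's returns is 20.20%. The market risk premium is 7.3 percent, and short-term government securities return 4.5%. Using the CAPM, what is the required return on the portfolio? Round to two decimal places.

9.08%

β_Paxton = 0.570 × 17.09% / 20.20% = 0.4822
β_Corwin = 0.143 × 21.63% / 20.20% = 0.1531
β_Ellery = 0.658 × 51.77% / 20.20% = 1.6864
β_Eskola = 0.871 × 43.10% / 20.20% = 1.8584
β_Bellamy = 0.380 × 16.32% / 20.20% = 0.3070
β_Holloway = 0.255 × 26.79% / 20.20% = 0.3382
β_P = Σ w_i β_i = 0.29×0.4822 + 0.15×0.1531 + 0.12×1.6864 + 0.08×1.8584 + 0.25×0.3070 + 0.11×0.3382 = 0.6278
E(R_P) = R_f + β_P × MRP = 4.5% + 0.6278 × 7.3% = 9.08%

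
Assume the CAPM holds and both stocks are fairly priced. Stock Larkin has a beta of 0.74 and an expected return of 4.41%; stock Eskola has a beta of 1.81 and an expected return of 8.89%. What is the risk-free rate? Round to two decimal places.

1.31%

Both satisfy E(R) = R_f + β·MRP, so the slope of the SML is
MRP = (8.89% − 4.41%) / (1.81 − 0.74) = 4.48% / 1.07 = 4.1869%
R_f = E(R_Larkin) − β_Larkin·MRP = 4.41% − 0.74 × 4.1869% = 1.3117%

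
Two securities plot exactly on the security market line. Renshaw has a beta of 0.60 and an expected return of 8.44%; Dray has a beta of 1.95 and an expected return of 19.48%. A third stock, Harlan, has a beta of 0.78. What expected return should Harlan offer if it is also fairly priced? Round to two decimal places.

9.91%

MRP (SML slope) = (19.48% − 8.44%) / (1.95 − 0.60) = 11.04% / 1.35 = 8.1778%
R_f (intercept) = 8.44% − 0.60 × 8.1778% = 3.5333%
E(R_Harlan) = R_f + β × MRP = 3.5333% + 0.78 × 8.1778% = 9.91%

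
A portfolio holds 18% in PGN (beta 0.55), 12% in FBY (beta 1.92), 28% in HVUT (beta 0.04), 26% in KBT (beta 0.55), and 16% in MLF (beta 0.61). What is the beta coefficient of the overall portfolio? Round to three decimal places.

β_P = Σ w_i β_i = 0.18×0.55 + 0.12×1.92 + 0.28×0.04 + 0.26×0.55 + 0.16×0.61 = 0.5812

0.581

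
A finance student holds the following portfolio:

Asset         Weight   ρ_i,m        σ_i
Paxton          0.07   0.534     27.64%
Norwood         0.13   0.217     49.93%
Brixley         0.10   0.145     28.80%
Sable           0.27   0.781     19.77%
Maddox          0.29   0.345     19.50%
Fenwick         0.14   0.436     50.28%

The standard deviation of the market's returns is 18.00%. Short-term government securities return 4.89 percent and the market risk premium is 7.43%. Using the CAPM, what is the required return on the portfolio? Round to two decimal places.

9.86%

β_Paxton = 0.534 × 27.64% / 18.00% = 0.8200
β_Norwood = 0.217 × 49.93% / 18.00% = 0.6019
β_Brixley = 0.145 × 28.80% / 18.00% = 0.2320
β_Sable = 0.781 × 19.77% / 18.00% = 0.8578
β_Maddox = 0.345 × 19.50% / 18.00% = 0.3738
β_Fenwick = 0.436 × 50.28% / 18.00% = 1.2179
β_P = Σ w_i β_i = 0.07×0.8200 + 0.13×0.6019 + 0.10×0.2320 + 0.27×0.8578 + 0.29×0.3738 + 0.14×1.2179 = 0.6694
E(R_P) = R_f + β_P × MRP = 4.89% + 0.6694 × 7.43% = 9.86%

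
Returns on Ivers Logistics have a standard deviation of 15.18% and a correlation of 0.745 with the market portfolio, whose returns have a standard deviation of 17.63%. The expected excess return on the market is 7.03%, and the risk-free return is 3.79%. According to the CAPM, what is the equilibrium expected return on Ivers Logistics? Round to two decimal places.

β = ρ × σ_i / σ_m = 0.745 × 15.18% / 17.63% = 0.6415
E(R) = 3.79% + 0.6415 × 7.03% = 8.30%

8.30%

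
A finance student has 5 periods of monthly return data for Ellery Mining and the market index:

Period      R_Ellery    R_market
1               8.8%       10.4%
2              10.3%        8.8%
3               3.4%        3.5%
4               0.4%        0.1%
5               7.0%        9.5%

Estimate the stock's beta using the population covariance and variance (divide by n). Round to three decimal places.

Mean R_i = (8.8 + 10.3 + 3.4 + 0.4 + 7.0) / 5 = 5.9800%
Mean R_m = (10.4 + 8.8 + 3.5 + 0.1 + 9.5) / 5 = 6.4600%
Σ(R_i − R̄_i)(R_m − R̄_m) = 67.4460  ⇒  Cov = 67.4460 / 5 = 13.4892
Σ(R_m − R̄_m)² = 79.4520  ⇒  Var(R_m) = 79.4520 / 5 = 15.8904
β = Cov / Var(R_m) = 13.4892 / 15.8904 = 0.8489

0.849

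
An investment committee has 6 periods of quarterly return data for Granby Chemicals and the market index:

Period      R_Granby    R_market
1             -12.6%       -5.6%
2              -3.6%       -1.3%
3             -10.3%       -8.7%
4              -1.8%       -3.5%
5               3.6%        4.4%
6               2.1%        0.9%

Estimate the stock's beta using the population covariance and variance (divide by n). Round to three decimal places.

1.251

Mean R_i = (-12.6 − 3.6 − 10.3 − 1.8 + 3.6 + 2.1) / 6 = -3.7667%
Mean R_m = (-5.6 − 1.3 − 8.7 − 3.5 + 4.4 + 0.9) / 6 = -2.3000%
Σ(R_i − R̄_i)(R_m − R̄_m) = 136.9000  ⇒  Cov = 136.9000 / 6 = 22.8167
Σ(R_m − R̄_m)² = 109.4200  ⇒  Var(R_m) = 109.4200 / 6 = 18.2367
β = Cov / Var(R_m) = 22.8167 / 18.2367 = 1.2511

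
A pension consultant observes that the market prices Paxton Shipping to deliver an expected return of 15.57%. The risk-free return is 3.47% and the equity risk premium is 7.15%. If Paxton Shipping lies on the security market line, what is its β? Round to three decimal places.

1.692

β = (E(R) − R_f) / MRP = (15.57% − 3.47%) / 7.15% = 12.10% / 7.15% = 1.692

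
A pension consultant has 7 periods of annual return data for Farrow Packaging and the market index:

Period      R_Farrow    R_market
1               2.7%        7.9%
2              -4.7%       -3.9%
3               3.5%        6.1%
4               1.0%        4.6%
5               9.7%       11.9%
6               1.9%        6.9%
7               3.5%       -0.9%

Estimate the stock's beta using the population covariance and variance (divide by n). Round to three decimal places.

Mean R_i = (2.7 − 4.7 + 3.5 + 1.0 + 9.7 + 1.9 + 3.5) / 7 = 2.5143%
Mean R_m = (7.9 − 3.9 + 6.1 + 4.6 + 11.9 + 6.9 − 0.9) / 7 = 4.6571%
Σ(R_i − R̄_i)(R_m − R̄_m) = 109.0343  ⇒  Cov = 109.0343 / 7 = 15.5763
Σ(R_m − R̄_m)² = 174.1971  ⇒  Var(R_m) = 174.1971 / 7 = 24.8853
β = Cov / Var(R_m) = 15.5763 / 24.8853 = 0.6259

0.626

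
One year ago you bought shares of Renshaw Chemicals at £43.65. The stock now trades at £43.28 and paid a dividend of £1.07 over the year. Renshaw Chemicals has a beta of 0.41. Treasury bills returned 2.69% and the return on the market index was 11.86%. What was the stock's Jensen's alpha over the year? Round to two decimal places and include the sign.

Realised HPR = (P1 + D1 − P0) / P0 = (43.28 + 1.07 − 43.65) / 43.65 = 0.70 / 43.65 = 1.6037%
MRP = 11.86% − 2.69% = 9.17%
CAPM required = R_f + β·MRP = 2.69% + 0.41 × 9.17% = 6.4497%
α = realised − required = 1.6037% − 6.4497% = -4.85%

-4.85%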